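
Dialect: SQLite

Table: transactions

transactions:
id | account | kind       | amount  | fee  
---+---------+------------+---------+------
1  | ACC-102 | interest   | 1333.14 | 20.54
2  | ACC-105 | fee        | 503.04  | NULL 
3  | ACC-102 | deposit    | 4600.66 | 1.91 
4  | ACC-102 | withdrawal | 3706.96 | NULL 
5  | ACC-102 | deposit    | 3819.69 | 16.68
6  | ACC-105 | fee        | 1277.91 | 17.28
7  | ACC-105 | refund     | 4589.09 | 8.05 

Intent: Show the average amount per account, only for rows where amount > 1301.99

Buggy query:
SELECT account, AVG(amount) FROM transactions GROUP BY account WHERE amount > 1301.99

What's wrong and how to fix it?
Bug: WHERE cannot follow GROUP BY

Fix: Place WHERE between FROM and GROUP BY

Corrected query:
SELECT account, AVG(amount) FROM transactions WHERE amount > 1301.99 GROUP BY account

Result:
account | AVG(amount)
--------+------------
ACC-102 | 3365.1125  
ACC-105 | 4589.09    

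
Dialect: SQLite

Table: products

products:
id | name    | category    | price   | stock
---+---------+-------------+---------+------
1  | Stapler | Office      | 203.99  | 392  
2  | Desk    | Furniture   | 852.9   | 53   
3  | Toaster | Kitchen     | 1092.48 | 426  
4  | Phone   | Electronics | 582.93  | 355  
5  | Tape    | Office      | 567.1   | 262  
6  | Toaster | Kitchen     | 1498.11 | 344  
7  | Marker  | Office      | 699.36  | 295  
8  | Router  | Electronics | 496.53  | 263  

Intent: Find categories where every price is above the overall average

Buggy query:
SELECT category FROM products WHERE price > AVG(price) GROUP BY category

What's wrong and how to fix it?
Bug: WHERE evaluates per row before aggregation, so AVG() is unavailable

Fix: Compute the overall average in a scalar subquery and compare each group's MIN against it in HAVING

Corrected query:
SELECT category FROM products GROUP BY category HAVING MIN(price) > (SELECT AVG(price) FROM products)

Result:
category 
---------
Furniture
Kitchen  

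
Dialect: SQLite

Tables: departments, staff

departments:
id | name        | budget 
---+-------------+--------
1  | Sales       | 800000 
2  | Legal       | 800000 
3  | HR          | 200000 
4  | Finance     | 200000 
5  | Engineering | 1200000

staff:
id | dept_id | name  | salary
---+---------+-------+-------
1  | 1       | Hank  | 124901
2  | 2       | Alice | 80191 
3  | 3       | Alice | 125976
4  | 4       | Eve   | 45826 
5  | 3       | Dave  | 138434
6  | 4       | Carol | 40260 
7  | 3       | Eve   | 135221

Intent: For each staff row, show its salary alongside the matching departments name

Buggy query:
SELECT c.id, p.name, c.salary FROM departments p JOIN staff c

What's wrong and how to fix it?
Bug: Missing join condition: each staff row is matched to all departments rows instead of just its own

Fix: Specify the join condition linking the foreign key to the parent id

Corrected query:
SELECT c.id, p.name, c.salary FROM departments p JOIN staff c ON c.dept_id = p.id

Result:
id | name    | salary
---+---------+-------
1  | Sales   | 124901
2  | Legal   | 80191 
3  | HR      | 125976
4  | Finance | 45826 
5  | HR      | 138434
6  | Finance | 40260 
7  | HR      | 135221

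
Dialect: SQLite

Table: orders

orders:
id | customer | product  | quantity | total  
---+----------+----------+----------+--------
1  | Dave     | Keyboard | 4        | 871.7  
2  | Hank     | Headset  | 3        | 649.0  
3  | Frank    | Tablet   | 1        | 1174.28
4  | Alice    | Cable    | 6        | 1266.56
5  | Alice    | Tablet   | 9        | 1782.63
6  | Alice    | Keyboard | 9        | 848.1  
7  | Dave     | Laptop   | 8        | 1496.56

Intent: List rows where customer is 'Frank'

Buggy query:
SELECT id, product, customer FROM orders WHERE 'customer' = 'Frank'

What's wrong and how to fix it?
Bug: Single quotes denote string literals in SQL; the column name is being compared as a constant string

Fix: Reference the column as customer without single quotes

Corrected query:
SELECT id, product, customer FROM orders WHERE customer = 'Frank'

Result:
id | product | customer
---+---------+---------
3  | Tablet  | Frank   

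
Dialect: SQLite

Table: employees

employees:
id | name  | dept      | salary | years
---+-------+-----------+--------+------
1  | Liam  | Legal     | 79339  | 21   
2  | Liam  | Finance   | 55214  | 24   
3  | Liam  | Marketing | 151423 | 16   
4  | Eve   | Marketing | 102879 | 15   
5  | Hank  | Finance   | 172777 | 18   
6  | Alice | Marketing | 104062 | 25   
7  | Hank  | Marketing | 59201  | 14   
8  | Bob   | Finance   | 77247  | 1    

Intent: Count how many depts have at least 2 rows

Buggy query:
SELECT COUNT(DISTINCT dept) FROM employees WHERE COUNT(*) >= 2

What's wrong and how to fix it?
Bug: COUNT(*) cannot appear in WHERE; the per-group count doesn't exist yet

Fix: Group first with HAVING COUNT(*) >= 2, then COUNT the resulting groups

Corrected query:
SELECT COUNT(*) FROM (SELECT dept FROM employees GROUP BY dept HAVING COUNT(*) >= 2)

Result:
COUNT(*)
--------
2       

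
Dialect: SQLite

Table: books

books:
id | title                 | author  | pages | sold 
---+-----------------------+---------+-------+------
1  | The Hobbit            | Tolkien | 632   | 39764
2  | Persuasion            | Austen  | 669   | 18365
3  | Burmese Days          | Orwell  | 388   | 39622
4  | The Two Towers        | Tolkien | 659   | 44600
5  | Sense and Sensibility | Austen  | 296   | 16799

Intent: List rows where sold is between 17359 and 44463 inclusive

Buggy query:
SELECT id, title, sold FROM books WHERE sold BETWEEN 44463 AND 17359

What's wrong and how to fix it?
Bug: The bounds are reversed; BETWEEN a AND b requires a <= b to match anything

Fix: Write BETWEEN 17359 AND 44463

Corrected query:
SELECT id, title, sold FROM books WHERE sold BETWEEN 17359 AND 44463

Result:
id | title        | sold 
---+--------------+------
1  | The Hobbit   | 39764
2  | Persuasion   | 18365
3  | Burmese Days | 39622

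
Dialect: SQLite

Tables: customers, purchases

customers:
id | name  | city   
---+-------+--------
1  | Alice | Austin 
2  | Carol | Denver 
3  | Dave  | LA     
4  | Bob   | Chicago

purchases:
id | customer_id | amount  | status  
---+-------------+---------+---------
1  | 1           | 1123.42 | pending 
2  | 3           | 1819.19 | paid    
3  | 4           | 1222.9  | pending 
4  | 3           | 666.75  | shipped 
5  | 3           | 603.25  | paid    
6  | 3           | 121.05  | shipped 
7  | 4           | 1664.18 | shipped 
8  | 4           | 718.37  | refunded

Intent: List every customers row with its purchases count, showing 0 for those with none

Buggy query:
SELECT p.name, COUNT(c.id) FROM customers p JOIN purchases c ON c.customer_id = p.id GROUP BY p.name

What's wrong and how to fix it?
Bug: INNER JOIN drops customers rows that have no matching purchases rows

Fix: Use LEFT JOIN so parents without children still appear (COUNT(c.id) gives 0)

Corrected query:
SELECT p.name, COUNT(c.id) FROM customers p LEFT JOIN purchases c ON c.customer_id = p.id GROUP BY p.name

Result:
name  | COUNT(c.id)
------+------------
Alice | 1          
Bob   | 3          
Carol | 0          
Dave  | 4          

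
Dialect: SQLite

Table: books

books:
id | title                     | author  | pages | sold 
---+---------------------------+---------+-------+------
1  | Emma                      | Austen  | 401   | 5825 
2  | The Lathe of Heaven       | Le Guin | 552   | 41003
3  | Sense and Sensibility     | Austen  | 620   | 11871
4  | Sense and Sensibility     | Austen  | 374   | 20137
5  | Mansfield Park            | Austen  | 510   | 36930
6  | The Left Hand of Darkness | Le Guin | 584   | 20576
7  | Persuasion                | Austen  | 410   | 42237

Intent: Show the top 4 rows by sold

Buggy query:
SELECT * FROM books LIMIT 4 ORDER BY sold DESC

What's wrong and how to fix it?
Bug: LIMIT must come after ORDER BY

Fix: Sort with ORDER BY, then apply LIMIT

Corrected query:
SELECT * FROM books ORDER BY sold DESC LIMIT 4

Result:
id | title                     | author  | pages | sold 
---+---------------------------+---------+-------+------
7  | Persuasion                | Austen  | 410   | 42237
2  | The Lathe of Heaven       | Le Guin | 552   | 41003
5  | Mansfield Park            | Austen  | 510   | 36930
6  | The Left Hand of Darkness | Le Guin | 584   | 20576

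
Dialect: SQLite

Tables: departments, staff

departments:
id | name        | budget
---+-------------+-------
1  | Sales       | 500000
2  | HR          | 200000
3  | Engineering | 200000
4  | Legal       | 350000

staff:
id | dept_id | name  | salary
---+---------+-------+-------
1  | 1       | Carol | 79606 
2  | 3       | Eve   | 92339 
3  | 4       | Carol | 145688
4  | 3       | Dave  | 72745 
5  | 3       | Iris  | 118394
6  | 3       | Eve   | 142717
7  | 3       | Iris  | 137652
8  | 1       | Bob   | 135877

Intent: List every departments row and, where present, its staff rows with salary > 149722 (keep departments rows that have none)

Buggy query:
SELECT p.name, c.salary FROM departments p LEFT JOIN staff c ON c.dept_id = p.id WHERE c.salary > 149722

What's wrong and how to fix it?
Bug: Filtering c.salary in WHERE discards the NULL rows produced by LEFT JOIN, turning it into an inner join

Fix: Move the right-table condition into the ON clause so unmatched parents are kept

Corrected query:
SELECT p.name, c.salary FROM departments p LEFT JOIN staff c ON c.dept_id = p.id AND c.salary > 149722

Result:
name        | salary
------------+-------
Sales       | NULL  
HR          | NULL  
Engineering | NULL  
Legal       | NULL  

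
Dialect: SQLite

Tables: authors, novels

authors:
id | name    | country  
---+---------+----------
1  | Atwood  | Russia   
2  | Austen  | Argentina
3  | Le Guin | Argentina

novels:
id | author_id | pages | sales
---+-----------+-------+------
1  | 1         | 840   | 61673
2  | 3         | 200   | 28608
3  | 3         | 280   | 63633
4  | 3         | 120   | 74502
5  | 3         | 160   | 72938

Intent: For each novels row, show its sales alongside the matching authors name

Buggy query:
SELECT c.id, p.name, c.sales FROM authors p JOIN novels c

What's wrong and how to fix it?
Bug: JOIN with no ON clause produces a cartesian product; every novels row pairs with every authors row

Fix: Specify the join condition linking the foreign key to the parent id

Corrected query:
SELECT c.id, p.name, c.sales FROM authors p JOIN novels c ON c.author_id = p.id

Result:
id | name    | sales
---+---------+------
1  | Atwood  | 61673
2  | Le Guin | 28608
3  | Le Guin | 63633
4  | Le Guin | 74502
5  | Le Guin | 72938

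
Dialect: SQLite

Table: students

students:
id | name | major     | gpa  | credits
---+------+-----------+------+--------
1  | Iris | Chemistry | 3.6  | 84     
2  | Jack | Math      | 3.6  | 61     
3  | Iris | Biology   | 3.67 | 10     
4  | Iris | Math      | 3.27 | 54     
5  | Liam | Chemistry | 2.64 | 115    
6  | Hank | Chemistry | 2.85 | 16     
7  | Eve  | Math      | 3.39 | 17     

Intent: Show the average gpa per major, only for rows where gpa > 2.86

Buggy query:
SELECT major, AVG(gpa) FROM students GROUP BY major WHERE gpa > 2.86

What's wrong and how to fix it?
Bug: WHERE cannot follow GROUP BY

Fix: Move the WHERE clause before GROUP BY

Corrected query:
SELECT major, AVG(gpa) FROM students WHERE gpa > 2.86 GROUP BY major

Result:
major     | AVG(gpa)
----------+---------
Biology   | 3.67    
Chemistry | 3.6     
Math      | 3.42    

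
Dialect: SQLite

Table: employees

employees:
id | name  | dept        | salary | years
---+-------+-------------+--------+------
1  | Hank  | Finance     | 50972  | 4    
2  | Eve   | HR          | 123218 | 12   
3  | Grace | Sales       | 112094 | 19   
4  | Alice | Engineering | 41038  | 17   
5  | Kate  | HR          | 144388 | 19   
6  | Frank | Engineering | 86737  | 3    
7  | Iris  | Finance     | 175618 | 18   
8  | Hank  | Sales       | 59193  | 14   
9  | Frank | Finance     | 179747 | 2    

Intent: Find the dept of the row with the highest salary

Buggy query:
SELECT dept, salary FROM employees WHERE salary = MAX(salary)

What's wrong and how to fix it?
Bug: WHERE is evaluated per row; an aggregate over the whole table isn't defined there

Fix: Wrap MAX in a scalar subquery so WHERE compares against a single value

Corrected query:
SELECT dept, salary FROM employees WHERE salary = (SELECT MAX(salary) FROM employees)

Result:
dept    | salary
--------+-------
Finance | 179747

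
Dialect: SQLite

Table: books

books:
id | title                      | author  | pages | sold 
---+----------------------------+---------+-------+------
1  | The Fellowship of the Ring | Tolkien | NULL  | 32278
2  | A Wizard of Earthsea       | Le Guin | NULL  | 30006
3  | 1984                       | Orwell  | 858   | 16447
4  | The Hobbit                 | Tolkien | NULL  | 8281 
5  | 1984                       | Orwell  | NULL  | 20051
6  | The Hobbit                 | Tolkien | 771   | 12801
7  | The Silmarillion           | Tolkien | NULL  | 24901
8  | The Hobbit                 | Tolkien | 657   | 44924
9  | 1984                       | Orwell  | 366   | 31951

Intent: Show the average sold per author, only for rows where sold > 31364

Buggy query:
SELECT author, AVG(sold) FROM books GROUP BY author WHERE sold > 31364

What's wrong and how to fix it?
Bug: Row-level WHERE must come before GROUP BY in the clause order

Fix: Move the WHERE clause before GROUP BY

Corrected query:
SELECT author, AVG(sold) FROM books WHERE sold > 31364 GROUP BY author

Result:
author  | AVG(sold)
--------+----------
Orwell  | 31951    
Tolkien | 38601    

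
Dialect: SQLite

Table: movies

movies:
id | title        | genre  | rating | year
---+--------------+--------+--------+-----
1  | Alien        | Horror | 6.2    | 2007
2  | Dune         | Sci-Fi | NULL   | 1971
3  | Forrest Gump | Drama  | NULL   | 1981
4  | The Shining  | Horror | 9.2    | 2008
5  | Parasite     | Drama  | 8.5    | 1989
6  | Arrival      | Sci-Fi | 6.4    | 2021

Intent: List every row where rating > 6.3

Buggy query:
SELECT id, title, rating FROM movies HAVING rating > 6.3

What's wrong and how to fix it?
Bug: This is a non-aggregate query (no GROUP BY, no aggregates), so in SQLite the HAVING clause is invalid here; a row-level condition belongs in WHERE

Fix: Use WHERE for row-level filtering

Corrected query:
SELECT id, title, rating FROM movies WHERE rating > 6.3

Result:
id | title       | rating
---+-------------+-------
4  | The Shining | 9.2   
5  | Parasite    | 8.5   
6  | Arrival     | 6.4   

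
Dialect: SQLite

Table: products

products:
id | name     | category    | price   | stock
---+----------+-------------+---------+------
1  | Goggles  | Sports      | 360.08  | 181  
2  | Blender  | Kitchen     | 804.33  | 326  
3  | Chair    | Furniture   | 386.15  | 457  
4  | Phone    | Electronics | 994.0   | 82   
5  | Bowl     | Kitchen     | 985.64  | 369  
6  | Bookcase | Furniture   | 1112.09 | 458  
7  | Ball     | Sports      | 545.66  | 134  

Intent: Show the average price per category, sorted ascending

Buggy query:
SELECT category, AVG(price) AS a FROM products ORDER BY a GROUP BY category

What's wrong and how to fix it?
Bug: ORDER BY appears before GROUP BY; SQL clause order requires GROUP BY first

Fix: Reorder: SELECT … FROM … GROUP BY … ORDER BY …

Corrected query:
SELECT category, AVG(price) AS a FROM products GROUP BY category ORDER BY a

Result:
category    | a      
------------+--------
Sports      | 452.87 
Furniture   | 749.12 
Kitchen     | 894.985
Electronics | 994    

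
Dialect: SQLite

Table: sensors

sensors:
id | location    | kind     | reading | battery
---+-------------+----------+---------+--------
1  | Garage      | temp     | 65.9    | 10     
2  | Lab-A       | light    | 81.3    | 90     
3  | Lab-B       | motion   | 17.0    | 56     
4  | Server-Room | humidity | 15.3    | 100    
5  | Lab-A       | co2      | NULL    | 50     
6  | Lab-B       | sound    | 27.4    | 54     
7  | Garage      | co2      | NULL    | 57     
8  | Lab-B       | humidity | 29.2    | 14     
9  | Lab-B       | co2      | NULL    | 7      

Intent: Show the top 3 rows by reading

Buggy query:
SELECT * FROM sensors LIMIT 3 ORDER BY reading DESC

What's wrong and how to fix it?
Bug: ORDER BY cannot follow LIMIT; LIMIT is the final clause

Fix: Swap the clauses: ORDER BY first, then LIMIT

Corrected query:
SELECT * FROM sensors ORDER BY reading DESC LIMIT 3

Result:
id | location | kind     | reading | battery
---+----------+----------+---------+--------
2  | Lab-A    | light    | 81.3    | 90     
1  | Garage   | temp     | 65.9    | 10     
8  | Lab-B    | humidity | 29.2    | 14     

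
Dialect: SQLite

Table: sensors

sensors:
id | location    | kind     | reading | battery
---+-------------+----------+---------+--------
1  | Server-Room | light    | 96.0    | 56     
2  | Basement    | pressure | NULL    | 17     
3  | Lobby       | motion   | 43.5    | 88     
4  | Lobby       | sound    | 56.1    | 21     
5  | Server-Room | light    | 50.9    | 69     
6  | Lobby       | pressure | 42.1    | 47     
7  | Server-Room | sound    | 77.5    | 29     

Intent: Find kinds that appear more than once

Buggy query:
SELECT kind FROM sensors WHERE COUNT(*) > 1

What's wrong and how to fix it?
Bug: WHERE can't reference COUNT(*); aggregates are computed after WHERE

Fix: GROUP BY kind, then filter groups with HAVING COUNT(*) > 1

Corrected query:
SELECT kind FROM sensors GROUP BY kind HAVING COUNT(*) > 1

Result:
kind    
--------
light   
pressure
sound   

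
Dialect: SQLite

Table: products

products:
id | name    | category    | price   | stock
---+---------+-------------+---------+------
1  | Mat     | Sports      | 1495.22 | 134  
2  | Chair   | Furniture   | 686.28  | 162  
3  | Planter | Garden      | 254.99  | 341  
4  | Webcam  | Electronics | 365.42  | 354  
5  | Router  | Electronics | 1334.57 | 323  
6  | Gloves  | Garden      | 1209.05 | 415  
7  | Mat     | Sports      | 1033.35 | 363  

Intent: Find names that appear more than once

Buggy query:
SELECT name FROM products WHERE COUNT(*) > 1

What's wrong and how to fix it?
Bug: WHERE can't reference COUNT(*); aggregates are computed after WHERE

Fix: Group first, then use HAVING for the count condition

Corrected query:
SELECT name FROM products GROUP BY name HAVING COUNT(*) > 1

Result:
name
----
Mat 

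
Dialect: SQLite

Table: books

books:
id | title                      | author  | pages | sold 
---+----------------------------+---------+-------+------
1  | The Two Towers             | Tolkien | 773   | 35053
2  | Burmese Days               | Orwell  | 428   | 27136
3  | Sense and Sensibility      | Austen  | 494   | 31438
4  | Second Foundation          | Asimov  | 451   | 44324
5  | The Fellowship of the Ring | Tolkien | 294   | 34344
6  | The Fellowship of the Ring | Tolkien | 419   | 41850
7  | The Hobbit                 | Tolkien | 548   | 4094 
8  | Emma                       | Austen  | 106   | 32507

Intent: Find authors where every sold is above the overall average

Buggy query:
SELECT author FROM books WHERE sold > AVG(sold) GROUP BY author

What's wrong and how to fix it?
Bug: AVG() is an aggregate; it can't sit directly in WHERE

Fix: Use a subquery for AVG and a HAVING MIN(...) filter so the condition holds for every row in the group

Corrected query:
SELECT author FROM books GROUP BY author HAVING MIN(sold) > (SELECT AVG(sold) FROM books)

Result:
author
------
Asimov
Austen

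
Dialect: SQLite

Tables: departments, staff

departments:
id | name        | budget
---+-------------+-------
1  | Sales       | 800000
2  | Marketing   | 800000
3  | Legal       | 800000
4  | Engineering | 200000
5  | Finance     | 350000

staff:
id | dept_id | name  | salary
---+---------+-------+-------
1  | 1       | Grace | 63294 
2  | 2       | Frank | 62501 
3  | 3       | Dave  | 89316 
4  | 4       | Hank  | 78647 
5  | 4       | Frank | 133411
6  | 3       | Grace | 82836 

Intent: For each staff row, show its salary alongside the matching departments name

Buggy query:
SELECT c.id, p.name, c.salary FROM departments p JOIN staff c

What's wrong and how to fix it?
Bug: JOIN with no ON clause produces a cartesian product; every staff row pairs with every departments row

Fix: Add ON c.dept_id = p.id to the JOIN

Corrected query:
SELECT c.id, p.name, c.salary FROM departments p JOIN staff c ON c.dept_id = p.id

Result:
id | name        | salary
---+-------------+-------
1  | Sales       | 63294 
2  | Marketing   | 62501 
3  | Legal       | 89316 
4  | Engineering | 78647 
5  | Engineering | 133411
6  | Legal       | 82836 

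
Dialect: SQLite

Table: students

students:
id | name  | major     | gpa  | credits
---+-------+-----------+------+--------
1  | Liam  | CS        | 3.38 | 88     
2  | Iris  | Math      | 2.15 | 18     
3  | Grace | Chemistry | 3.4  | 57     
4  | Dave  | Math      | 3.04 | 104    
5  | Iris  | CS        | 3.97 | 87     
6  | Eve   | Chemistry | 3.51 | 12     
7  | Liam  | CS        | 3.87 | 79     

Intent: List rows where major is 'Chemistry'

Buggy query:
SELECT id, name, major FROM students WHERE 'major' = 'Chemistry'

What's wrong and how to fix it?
Bug: 'major' in single quotes is a string literal, not the column; the comparison is literal-vs-literal and never true

Fix: Reference the column as major without single quotes

Corrected query:
SELECT id, name, major FROM students WHERE major = 'Chemistry'

Result:
id | name  | major    
---+-------+----------
3  | Grace | Chemistry
6  | Eve   | Chemistry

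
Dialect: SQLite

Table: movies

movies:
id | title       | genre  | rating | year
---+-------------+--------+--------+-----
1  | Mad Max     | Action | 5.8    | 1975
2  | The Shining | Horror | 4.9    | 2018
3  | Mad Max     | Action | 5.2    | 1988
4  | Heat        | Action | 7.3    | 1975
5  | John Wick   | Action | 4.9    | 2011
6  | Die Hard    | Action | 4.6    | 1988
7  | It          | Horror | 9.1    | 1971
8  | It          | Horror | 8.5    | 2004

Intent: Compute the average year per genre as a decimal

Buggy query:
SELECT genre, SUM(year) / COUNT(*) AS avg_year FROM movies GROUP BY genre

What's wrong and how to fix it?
Bug: SUM(year) and COUNT(*) are both integers; the division truncates the fractional part

Fix: Multiply by 1.0 (or CAST to REAL) to force floating-point division

Corrected query:
SELECT genre, SUM(year) * 1.0 / COUNT(*) AS avg_year FROM movies GROUP BY genre

Result:
genre  | avg_year   
-------+------------
Action | 1987.4     
Horror | 1997.666667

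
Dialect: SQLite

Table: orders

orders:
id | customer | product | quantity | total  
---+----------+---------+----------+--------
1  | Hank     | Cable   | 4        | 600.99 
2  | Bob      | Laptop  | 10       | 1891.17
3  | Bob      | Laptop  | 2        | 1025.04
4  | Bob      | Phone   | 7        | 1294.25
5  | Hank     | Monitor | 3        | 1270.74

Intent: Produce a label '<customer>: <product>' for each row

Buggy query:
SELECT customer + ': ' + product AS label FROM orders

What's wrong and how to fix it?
Bug: '+' is numeric addition; on text columns SQLite converts them to 0 instead of concatenating

Fix: Replace + with || to concatenate text

Corrected query:
SELECT customer || ': ' || product AS label FROM orders

Result:
label        
-------------
Hank: Cable  
Bob: Laptop  
Bob: Laptop  
Bob: Phone   
Hank: Monitor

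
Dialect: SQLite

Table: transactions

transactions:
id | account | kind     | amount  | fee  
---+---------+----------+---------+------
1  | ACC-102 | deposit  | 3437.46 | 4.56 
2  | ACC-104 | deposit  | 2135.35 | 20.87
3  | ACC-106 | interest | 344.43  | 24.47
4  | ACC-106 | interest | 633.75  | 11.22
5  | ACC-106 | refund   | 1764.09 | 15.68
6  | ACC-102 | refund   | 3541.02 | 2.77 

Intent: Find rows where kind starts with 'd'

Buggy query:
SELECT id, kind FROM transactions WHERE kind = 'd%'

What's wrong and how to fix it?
Bug: Wildcards only work with LIKE; '=' treats '%' as a literal character

Fix: Use LIKE for wildcard pattern matching

Corrected query:
SELECT id, kind FROM transactions WHERE kind LIKE 'd%'

Result:
id | kind   
---+--------
1  | deposit
2  | deposit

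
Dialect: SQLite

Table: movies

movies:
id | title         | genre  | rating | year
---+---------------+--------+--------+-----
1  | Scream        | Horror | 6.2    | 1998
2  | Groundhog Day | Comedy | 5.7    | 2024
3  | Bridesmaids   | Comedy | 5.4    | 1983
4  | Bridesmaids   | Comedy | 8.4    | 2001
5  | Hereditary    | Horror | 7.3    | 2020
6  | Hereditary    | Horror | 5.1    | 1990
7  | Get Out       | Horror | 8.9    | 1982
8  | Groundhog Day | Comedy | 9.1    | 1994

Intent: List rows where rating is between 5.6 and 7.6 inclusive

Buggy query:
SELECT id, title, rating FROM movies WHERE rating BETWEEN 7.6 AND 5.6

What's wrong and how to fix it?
Bug: The bounds are reversed; BETWEEN a AND b requires a <= b to match anything

Fix: Swap the bounds so the smaller value comes first

Corrected query:
SELECT id, title, rating FROM movies WHERE rating BETWEEN 5.6 AND 7.6

Result:
id | title         | rating
---+---------------+-------
1  | Scream        | 6.2   
2  | Groundhog Day | 5.7   
5  | Hereditary    | 7.3   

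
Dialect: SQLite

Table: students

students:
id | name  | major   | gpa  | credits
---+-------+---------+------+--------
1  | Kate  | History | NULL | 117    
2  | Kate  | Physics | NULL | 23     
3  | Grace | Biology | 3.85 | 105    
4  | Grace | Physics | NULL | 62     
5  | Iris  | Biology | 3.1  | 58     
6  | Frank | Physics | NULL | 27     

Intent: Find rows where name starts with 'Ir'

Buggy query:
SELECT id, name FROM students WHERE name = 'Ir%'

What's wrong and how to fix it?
Bug: Wildcards only work with LIKE; '=' treats '%' as a literal character

Fix: Replace '=' with LIKE so 'Ir%' is treated as a pattern

Corrected query:
SELECT id, name FROM students WHERE name LIKE 'Ir%'

Result:
id | name
---+-----
5  | Iris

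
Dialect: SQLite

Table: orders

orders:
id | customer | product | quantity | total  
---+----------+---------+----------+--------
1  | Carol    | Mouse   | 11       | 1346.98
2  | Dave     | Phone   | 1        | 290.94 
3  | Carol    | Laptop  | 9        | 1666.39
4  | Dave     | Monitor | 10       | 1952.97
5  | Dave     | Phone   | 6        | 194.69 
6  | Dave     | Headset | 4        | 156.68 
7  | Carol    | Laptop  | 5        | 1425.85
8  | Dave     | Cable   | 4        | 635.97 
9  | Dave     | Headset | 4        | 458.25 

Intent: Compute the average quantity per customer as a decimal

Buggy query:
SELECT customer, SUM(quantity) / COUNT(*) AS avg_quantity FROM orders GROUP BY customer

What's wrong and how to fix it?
Bug: SUM(quantity) and COUNT(*) are both integers; the division truncates the fractional part

Fix: Cast one side to REAL so the division keeps the fractional part

Corrected query:
SELECT customer, SUM(quantity) * 1.0 / COUNT(*) AS avg_quantity FROM orders GROUP BY customer

Result:
customer | avg_quantity
---------+-------------
Carol    | 8.333333    
Dave     | 4.833333    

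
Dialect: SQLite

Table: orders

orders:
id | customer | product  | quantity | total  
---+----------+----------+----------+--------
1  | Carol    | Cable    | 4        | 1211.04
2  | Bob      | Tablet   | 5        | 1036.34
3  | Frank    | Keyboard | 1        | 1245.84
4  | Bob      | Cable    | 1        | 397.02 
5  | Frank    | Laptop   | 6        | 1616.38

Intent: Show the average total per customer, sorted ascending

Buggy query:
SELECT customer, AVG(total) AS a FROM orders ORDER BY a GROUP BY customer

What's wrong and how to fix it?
Bug: ORDER BY appears before GROUP BY; SQL clause order requires GROUP BY first

Fix: Reorder: SELECT … FROM … GROUP BY … ORDER BY …

Corrected query:
SELECT customer, AVG(total) AS a FROM orders GROUP BY customer ORDER BY a

Result:
customer | a      
---------+--------
Bob      | 716.68 
Carol    | 1211.04
Frank    | 1431.11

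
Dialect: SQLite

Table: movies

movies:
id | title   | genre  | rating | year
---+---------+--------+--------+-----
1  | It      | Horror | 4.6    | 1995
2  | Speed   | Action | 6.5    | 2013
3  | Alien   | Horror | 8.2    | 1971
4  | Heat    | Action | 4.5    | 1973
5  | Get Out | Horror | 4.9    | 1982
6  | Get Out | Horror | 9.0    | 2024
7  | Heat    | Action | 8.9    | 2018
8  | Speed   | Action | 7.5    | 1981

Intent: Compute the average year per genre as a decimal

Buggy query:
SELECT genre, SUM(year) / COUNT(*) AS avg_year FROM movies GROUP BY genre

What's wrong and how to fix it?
Bug: Both operands are integers, so '/' performs integer division and truncates

Fix: Cast one side to REAL so the division keeps the fractional part

Corrected query:
SELECT genre, SUM(year) * 1.0 / COUNT(*) AS avg_year FROM movies GROUP BY genre

Result:
genre  | avg_year
-------+---------
Action | 1996.25 
Horror | 1993    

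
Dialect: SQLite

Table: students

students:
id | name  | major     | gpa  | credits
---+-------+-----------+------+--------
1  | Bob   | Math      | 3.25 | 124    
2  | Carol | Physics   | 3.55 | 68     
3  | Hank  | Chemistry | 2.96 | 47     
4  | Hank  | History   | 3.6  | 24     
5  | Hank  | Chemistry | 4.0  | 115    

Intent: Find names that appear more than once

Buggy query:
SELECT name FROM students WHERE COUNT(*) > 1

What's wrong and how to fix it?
Bug: COUNT(*) is an aggregate and cannot be used in WHERE

Fix: GROUP BY name, then filter groups with HAVING COUNT(*) > 1

Corrected query:
SELECT name FROM students GROUP BY name HAVING COUNT(*) > 1

Result:
name
----
Hank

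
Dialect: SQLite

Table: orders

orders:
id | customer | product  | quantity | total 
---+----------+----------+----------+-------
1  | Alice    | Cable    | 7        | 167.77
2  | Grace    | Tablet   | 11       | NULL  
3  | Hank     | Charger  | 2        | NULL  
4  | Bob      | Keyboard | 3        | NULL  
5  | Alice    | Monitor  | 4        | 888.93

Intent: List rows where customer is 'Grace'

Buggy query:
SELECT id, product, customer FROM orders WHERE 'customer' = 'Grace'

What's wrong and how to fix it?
Bug: Single quotes denote string literals in SQL; the column name is being compared as a constant string

Fix: Reference the column as customer without single quotes

Corrected query:
SELECT id, product, customer FROM orders WHERE customer = 'Grace'

Result:
id | product | customer
---+---------+---------
2  | Tablet  | Grace   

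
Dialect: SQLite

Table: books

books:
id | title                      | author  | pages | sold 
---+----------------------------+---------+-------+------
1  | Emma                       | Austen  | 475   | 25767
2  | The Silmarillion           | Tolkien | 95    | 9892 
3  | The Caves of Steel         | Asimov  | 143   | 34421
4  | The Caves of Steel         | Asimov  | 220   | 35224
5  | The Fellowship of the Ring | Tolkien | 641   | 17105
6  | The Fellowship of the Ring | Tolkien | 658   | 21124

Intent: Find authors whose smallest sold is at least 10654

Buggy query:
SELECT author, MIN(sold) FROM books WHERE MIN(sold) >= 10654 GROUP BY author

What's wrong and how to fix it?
Bug: MIN() in WHERE is a misuse of aggregate

Fix: Use HAVING for the per-group MIN condition

Corrected query:
SELECT author, MIN(sold) FROM books GROUP BY author HAVING MIN(sold) >= 10654

Result:
author | MIN(sold)
-------+----------
Asimov | 34421    
Austen | 25767    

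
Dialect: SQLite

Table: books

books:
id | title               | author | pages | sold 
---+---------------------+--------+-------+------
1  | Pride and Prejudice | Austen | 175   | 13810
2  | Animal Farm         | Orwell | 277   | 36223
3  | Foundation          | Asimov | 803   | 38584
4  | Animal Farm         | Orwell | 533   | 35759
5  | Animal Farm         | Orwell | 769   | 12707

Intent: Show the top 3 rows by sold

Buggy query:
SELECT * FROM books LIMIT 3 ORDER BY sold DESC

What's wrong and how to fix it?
Bug: LIMIT must come after ORDER BY

Fix: Swap the clauses: ORDER BY first, then LIMIT

Corrected query:
SELECT * FROM books ORDER BY sold DESC LIMIT 3

Result:
id | title       | author | pages | sold 
---+-------------+--------+-------+------
3  | Foundation  | Asimov | 803   | 38584
2  | Animal Farm | Orwell | 277   | 36223
4  | Animal Farm | Orwell | 533   | 35759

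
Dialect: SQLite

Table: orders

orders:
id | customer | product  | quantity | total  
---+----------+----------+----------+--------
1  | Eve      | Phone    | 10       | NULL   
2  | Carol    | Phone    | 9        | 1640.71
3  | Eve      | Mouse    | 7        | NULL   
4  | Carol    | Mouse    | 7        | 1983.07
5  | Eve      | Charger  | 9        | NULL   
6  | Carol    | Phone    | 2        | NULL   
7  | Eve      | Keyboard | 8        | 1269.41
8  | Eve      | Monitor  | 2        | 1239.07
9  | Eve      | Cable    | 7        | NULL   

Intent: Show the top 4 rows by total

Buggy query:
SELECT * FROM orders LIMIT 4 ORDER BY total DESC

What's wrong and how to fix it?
Bug: ORDER BY cannot follow LIMIT; LIMIT is the final clause

Fix: Sort with ORDER BY, then apply LIMIT

Corrected query:
SELECT * FROM orders ORDER BY total DESC LIMIT 4

Result:
id | customer | product  | quantity | total  
---+----------+----------+----------+--------
4  | Carol    | Mouse    | 7        | 1983.07
2  | Carol    | Phone    | 9        | 1640.71
7  | Eve      | Keyboard | 8        | 1269.41
8  | Eve      | Monitor  | 2        | 1239.07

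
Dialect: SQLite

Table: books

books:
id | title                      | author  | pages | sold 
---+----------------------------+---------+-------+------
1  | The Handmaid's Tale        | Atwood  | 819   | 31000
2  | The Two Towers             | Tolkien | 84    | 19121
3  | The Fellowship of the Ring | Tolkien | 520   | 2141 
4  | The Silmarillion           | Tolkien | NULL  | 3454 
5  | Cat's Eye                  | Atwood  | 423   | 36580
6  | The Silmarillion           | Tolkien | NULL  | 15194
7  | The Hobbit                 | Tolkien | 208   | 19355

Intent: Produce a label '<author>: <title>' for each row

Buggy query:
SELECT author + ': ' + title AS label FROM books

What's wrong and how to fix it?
Bug: '+' is numeric addition; on text columns SQLite converts them to 0 instead of concatenating

Fix: Use the || operator for string concatenation

Corrected query:
SELECT author || ': ' || title AS label FROM books

Result:
label                              
-----------------------------------
Atwood: The Handmaid's Tale        
Tolkien: The Two Towers            
Tolkien: The Fellowship of the Ring
Tolkien: The Silmarillion          
Atwood: Cat's Eye                  
Tolkien: The Silmarillion          
Tolkien: The Hobbit                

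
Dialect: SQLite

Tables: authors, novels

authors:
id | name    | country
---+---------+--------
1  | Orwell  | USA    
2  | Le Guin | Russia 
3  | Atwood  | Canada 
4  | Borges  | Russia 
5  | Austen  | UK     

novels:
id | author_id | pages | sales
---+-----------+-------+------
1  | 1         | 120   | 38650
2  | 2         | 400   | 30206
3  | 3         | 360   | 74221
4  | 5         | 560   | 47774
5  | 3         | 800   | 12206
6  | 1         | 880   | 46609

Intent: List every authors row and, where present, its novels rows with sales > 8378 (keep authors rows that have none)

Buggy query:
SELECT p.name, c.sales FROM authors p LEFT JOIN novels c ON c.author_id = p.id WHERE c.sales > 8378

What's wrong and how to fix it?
Bug: A WHERE condition on the right-hand table after LEFT JOIN drops unmatched parents

Fix: Move the right-table condition into the ON clause so unmatched parents are kept

Corrected query:
SELECT p.name, c.sales FROM authors p LEFT JOIN novels c ON c.author_id = p.id AND c.sales > 8378

Result:
name    | sales
--------+------
Orwell  | 38650
Orwell  | 46609
Le Guin | 30206
Atwood  | 12206
Atwood  | 74221
Borges  | NULL 
Austen  | 47774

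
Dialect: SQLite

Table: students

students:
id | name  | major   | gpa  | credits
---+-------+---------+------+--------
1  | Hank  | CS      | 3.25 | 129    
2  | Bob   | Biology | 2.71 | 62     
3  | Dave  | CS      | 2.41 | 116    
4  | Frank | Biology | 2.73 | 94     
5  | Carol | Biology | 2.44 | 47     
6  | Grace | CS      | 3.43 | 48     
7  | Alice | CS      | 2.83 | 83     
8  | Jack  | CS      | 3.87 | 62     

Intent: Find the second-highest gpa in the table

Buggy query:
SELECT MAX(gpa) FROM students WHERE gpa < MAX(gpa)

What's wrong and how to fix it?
Bug: MAX(gpa) on the right of the comparison is an aggregate-in-WHERE error

Fix: Compute the overall MAX in a subquery, then take MAX of rows below it

Corrected query:
SELECT MAX(gpa) FROM students WHERE gpa < (SELECT MAX(gpa) FROM students)

Result:
MAX(gpa)
--------
3.43    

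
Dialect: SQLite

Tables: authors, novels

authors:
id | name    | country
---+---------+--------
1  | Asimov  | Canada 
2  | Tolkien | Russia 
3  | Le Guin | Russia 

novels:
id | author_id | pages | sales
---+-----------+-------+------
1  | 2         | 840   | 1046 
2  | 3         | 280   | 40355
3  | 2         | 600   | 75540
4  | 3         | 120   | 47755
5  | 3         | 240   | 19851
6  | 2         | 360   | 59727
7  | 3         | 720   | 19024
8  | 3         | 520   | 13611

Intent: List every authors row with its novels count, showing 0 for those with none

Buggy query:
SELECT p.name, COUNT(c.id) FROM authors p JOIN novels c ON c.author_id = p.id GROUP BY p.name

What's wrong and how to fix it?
Bug: INNER JOIN drops authors rows that have no matching novels rows

Fix: Use LEFT JOIN so parents without children still appear (COUNT(c.id) gives 0)

Corrected query:
SELECT p.name, COUNT(c.id) FROM authors p LEFT JOIN novels c ON c.author_id = p.id GROUP BY p.name

Result:
name    | COUNT(c.id)
--------+------------
Asimov  | 0          
Le Guin | 5          
Tolkien | 3          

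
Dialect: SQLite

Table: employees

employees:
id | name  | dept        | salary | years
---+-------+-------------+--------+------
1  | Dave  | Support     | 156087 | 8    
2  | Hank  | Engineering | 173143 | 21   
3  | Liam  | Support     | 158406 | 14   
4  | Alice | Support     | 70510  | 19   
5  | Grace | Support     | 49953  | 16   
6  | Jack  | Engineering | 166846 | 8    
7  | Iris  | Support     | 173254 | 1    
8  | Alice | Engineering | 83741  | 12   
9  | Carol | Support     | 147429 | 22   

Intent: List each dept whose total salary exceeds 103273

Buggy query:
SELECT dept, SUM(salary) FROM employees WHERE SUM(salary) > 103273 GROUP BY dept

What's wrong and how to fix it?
Bug: WHERE runs before GROUP BY, so aggregates aren't available there

Fix: Use HAVING (which filters groups after aggregation) instead of WHERE

Corrected query:
SELECT dept, SUM(salary) FROM employees GROUP BY dept HAVING SUM(salary) > 103273

Result:
dept        | SUM(salary)
------------+------------
Engineering | 423730     
Support     | 755639     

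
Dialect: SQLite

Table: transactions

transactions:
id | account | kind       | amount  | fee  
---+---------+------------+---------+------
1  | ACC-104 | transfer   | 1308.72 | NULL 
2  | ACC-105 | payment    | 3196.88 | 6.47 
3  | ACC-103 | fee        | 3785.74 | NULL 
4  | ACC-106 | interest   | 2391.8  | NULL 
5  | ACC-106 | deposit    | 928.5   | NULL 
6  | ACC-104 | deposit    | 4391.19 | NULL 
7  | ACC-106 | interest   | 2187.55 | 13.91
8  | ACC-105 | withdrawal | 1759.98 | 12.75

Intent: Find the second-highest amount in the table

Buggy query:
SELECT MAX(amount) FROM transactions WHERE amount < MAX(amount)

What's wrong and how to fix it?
Bug: The inner MAX is an aggregate inside WHERE, which is not allowed

Fix: Put the inner MAX in a scalar subquery

Corrected query:
SELECT MAX(amount) FROM transactions WHERE amount < (SELECT MAX(amount) FROM transactions)

Result:
MAX(amount)
-----------
3785.74    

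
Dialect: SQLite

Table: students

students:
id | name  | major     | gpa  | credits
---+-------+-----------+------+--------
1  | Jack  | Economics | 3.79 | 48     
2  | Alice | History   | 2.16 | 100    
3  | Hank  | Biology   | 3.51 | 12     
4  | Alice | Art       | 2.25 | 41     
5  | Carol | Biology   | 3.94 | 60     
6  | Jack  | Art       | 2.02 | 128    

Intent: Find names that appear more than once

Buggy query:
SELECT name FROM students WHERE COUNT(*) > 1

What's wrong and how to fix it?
Bug: WHERE can't reference COUNT(*); aggregates are computed after WHERE

Fix: Group first, then use HAVING for the count condition

Corrected query:
SELECT name FROM students GROUP BY name HAVING COUNT(*) > 1

Result:
name 
-----
Alice
Jack 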